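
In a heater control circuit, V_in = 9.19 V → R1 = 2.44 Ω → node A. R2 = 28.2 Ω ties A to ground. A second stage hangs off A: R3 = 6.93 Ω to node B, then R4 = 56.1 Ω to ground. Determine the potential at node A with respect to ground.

V_A ≈ 8.17 V

Node A sees R2 in parallel with the series input of stage 2, R3 + R4 = 63.03 Ω.
Effective lower resistance at A: R2 ‖ 63.03 = 19.48 Ω.
So V_A = 9.19 × 0.8887 = 8.167 V.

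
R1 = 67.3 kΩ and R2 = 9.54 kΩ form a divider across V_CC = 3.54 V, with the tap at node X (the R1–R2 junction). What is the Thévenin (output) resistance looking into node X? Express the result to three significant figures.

R_th ≈ 8.36 kΩ

Looking into X with the source shorted: R_th = R1·R2/(R1+R2) = 67.30 × 9.54/76.84 = 8.356 kΩ.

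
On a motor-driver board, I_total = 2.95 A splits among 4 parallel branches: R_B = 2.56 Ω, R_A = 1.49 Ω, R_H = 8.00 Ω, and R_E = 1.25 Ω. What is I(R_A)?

ΣG = 1/2.56 + 1/1.49 + 1/8.00 + 1/1.25 = 1.987.
By the current-divider rule, I = I_total · G_k/ΣG = 2.95 × 0.3378 = 0.9965 A.

I ≈ 0.997 A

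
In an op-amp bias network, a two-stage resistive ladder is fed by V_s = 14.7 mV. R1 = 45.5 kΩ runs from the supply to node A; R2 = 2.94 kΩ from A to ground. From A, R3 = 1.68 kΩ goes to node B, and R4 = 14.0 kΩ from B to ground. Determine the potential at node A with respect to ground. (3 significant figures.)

V_A ≈ 0.759 mV

Node A sees R2 in parallel with the series input of stage 2, R3 + R4 = 15.68 kΩ.
Effective lower resistance at A: R2 ‖ 15.68 = 2.476 kΩ.
V_A = 14.7 × 2.476/(45.5 + 2.476) = 0.7586 mV.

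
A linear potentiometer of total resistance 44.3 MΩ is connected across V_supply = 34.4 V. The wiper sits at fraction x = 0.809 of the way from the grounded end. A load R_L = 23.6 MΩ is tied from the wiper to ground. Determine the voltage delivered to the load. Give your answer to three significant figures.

V_out ≈ 21.6 V

Split the track: R_lower = x·R_p = 35.84 MΩ, R_upper = (1−x)·R_p = 8.461 MΩ.
R_L loads the lower segment: effective lower R = 14.23 MΩ.
V_out = 34.4 × 14.23/(8.461 + 14.23) = 21.57 V.
(Unloaded: V_out = x·V_supply = 27.8 V.)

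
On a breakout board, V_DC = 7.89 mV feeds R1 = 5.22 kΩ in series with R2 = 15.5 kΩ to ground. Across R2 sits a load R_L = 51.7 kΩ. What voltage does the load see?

V_out ≈ 5.49 mV

R2 ‖ R_L = (15.5 × 51.7)/(15.5 + 51.7) = 11.92 kΩ.
Voltage divider with the loaded lower leg: V_out = 7.89 × 11.92/(5.22 + 11.92) = 7.89 × 0.6955 = 5.488 mV.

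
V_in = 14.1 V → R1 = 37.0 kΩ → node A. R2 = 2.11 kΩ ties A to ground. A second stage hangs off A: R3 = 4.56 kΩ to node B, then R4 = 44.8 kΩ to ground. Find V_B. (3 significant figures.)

The second stage (R3 + R4 = 49.36 kΩ) loads node A in parallel with R2.
Effective lower resistance at A: R2 ‖ 49.36 = 2.024 kΩ.
First divider: V_A = V_in · 2.024/(37.0 + 2.024) = 0.7311 V.
Stage 2 is unloaded, so V_B = V_A · R4/(R3+R4) = 0.7311 × 44.8/49.36 = 0.6636 V.

V_B ≈ 0.664 V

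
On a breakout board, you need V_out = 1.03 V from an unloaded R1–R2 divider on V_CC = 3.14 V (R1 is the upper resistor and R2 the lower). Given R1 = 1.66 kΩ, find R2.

V_out/V_CC = R2/(R1+R2) = 0.3280.
So R2 = R1 · V_out/(V_CC − V_out) = 1.66 × 1.03/(3.14 − 1.03) = 1.66 × 0.4882 = 0.8103 kΩ.

R2 ≈ 0.810 kΩ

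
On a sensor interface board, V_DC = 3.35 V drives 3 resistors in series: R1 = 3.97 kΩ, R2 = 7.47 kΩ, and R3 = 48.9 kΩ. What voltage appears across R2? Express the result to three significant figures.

Series total: ΣR = 3.97 + 7.47 + 48.9 = 60.34 kΩ.
By the voltage-divider rule, V = 3.35 × 7.470/60.34 = 0.4147 V.

V ≈ 0.415 V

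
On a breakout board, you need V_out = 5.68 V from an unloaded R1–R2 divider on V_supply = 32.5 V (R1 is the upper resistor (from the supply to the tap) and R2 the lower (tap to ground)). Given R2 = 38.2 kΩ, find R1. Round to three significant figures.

V_out/V_supply = R2/(R1+R2) = 0.1748.
Rearranging, R1 = R2·(1−k)/k = 38.2 × 4.722 = 180.4 kΩ.

R1 ≈ 180 kΩ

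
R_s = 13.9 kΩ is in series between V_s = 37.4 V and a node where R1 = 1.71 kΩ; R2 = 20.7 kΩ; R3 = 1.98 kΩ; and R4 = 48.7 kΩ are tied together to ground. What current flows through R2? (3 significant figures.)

Parallel bank: R_p = 1/(1/1.71 + 1/20.7 + 1/1.98 + 1/48.7) = 0.8630 kΩ.
V_A by voltage divider: V_A = 37.4 × 0.8630/(13.9 + 0.8630) = 2.186 V.
Branch current I = V_A/R2 = 2.186/20.7 = 0.1056 mA.
(Equivalently: I_total = 2.533 mA, then current-divider fraction G_k/ΣG = 0.04169.)

I ≈ 0.106 mA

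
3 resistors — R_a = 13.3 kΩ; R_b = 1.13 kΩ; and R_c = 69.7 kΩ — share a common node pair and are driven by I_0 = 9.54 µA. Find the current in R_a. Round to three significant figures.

I ≈ 0.736 µA

ΣG = 1/13.3 + 1/1.13 + 1/69.7 = 0.9745.
R_a takes the fraction G_k/ΣG = 0.07519/0.9745 = 0.07716, so I = 9.54 × 0.07716 = 0.7361 µA.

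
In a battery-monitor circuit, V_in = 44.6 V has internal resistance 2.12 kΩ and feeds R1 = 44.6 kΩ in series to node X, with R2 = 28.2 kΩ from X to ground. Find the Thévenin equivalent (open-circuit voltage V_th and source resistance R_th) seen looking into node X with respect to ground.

V_th ≈ 16.8 V, R_th ≈ 17.6 kΩ

R1' = 2.12 + 44.6 = 46.72 kΩ (source resistance + R1).
V_th is the unloaded tap voltage: V_in · R2/(R1'+R2) = 44.6 × 0.3764 = 16.79 V.
With V_in suppressed (replaced by a short), R_th = R1' ‖ R2 = (46.72 × 28.2)/(46.72 + 28.2) = 17.59 kΩ.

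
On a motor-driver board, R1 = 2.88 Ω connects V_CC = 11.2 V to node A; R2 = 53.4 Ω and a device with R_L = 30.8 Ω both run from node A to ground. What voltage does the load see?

R2 ‖ R_L = (53.4 × 30.8)/(53.4 + 30.8) = 19.53 Ω.
Now apply the divider: V_out = 11.2 × 0.8715 = 9.761 V.

V_out ≈ 9.76 V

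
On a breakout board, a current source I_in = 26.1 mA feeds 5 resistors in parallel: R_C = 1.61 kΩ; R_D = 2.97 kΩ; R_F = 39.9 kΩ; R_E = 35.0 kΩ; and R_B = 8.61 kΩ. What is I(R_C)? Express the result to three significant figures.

Total conductance ΣG = 1/1.61 + 1/2.97 + 1/39.9 + 1/35.0 + 1/8.61 = 1.128 (units of 1/kΩ).
By the current-divider rule, I = I_in · G_k/ΣG = 26.1 × 0.5508 = 14.38 mA.

I ≈ 14.4 mA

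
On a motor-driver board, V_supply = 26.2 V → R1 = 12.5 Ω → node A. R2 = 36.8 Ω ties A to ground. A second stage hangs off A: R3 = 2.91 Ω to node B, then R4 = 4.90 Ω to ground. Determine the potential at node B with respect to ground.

V_B ≈ 5.59 V

Looking into the second stage from A: R3 + R4 = 7.810 Ω appears in parallel with R2.
R2 ‖ (R3+R4) = 6.443 Ω.
So V_A = 26.2 × 0.3401 = 8.911 V.
V_B = V_A × 0.6274 = 5.591 V.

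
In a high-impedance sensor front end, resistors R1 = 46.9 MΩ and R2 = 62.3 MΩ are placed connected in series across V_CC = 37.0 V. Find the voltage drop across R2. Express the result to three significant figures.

ΣR = 46.9 + 62.3 = 109.2 MΩ.
Voltage divider: V = V_CC · (62.30 / 109.2) = 37.0 × 0.5705 = 21.11 V.

V ≈ 21.1 V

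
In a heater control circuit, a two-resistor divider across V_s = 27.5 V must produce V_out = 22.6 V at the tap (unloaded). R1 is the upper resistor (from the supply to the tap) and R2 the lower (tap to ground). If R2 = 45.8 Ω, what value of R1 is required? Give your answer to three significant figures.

R1 ≈ 9.93 Ω

V_out/V_s = R2/(R1+R2) = 0.8218.
Rearranging, R1 = R2·(1−k)/k = 45.8 × 0.2168 = 9.930 Ω.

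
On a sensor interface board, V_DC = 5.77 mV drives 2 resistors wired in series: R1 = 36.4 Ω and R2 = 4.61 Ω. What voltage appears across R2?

Total series resistance ΣR = 36.4 + 4.61 = 41.01 Ω.
Voltage divider: V = V_DC · (4.610 / 41.01) = 5.77 × 0.1124 = 0.6486 mV.

V ≈ 0.649 mV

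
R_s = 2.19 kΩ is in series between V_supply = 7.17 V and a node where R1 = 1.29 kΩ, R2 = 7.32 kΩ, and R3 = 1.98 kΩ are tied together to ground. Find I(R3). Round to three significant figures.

I ≈ 0.883 mA

Combine the parallel branches: R_p = (1/1.29 + 1/7.32 + 1/1.98)⁻¹ = 0.7058 kΩ.
V_A by voltage divider: V_A = 7.17 × 0.7058/(2.19 + 0.7058) = 1.748 V.
Branch current I = V_A/R3 = 1.748/1.98 = 0.8826 mA.
(Check via current divider: I_total = 2.476 mA; share G_k/ΣG = 0.3565 → same result.)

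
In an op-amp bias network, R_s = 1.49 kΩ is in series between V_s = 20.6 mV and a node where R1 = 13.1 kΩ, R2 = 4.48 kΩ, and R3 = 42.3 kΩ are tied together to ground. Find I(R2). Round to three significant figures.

Equivalent of the parallel group: R_p = 3.094 kΩ.
Node voltage V_A = V_s · R_p/(R_s + R_p) = 20.6 × 0.6750 = 13.90 mV.
I(R2) = V_A / R2 = 13.90/4.48 = 3.104 µA.

I ≈ 3.10 µA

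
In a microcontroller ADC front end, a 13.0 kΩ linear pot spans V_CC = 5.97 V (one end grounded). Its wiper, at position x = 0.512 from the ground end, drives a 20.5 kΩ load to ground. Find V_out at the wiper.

V_out ≈ 2.64 V

Split the track: R_lower = x·R_p = 6.656 kΩ, R_upper = (1−x)·R_p = 6.344 kΩ.
(x·R_p) ‖ R_L = 5.025 kΩ.
Loaded-divider output: V_out = 5.97 × 0.4420 = 2.639 V.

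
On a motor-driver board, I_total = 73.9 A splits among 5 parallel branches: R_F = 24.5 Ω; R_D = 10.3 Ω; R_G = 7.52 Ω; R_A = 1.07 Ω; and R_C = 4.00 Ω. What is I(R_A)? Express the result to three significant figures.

I ≈ 47.5 A

ΣG = 1/24.5 + 1/10.3 + 1/7.52 + 1/1.07 + 1/4.00 = 1.455.
Current divider: I(R_A) = I_total · G_k/ΣG = 73.9 × (0.9346/1.455) = 73.9 × 0.6421 = 47.45 A.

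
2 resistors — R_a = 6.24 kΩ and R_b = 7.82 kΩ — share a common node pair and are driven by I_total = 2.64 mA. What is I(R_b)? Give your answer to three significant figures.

With just two branches, the current splits inversely with resistance.
I(R_b) = 2.64 × 6.24/(6.24 + 7.82) = 2.64 × 0.4438 = 1.172 mA.

I ≈ 1.17 mA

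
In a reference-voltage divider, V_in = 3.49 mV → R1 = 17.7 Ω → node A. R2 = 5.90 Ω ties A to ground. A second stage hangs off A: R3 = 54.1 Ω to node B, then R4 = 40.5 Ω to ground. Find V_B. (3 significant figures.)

V_B ≈ 0.357 mV

Node A sees R2 in parallel with the series input of stage 2, R3 + R4 = 94.60 Ω.
R2 ‖ (R3+R4) = 5.554 Ω.
V_A = 3.49 × 5.554/(17.7 + 5.554) = 0.8335 mV.
V_B = V_A × 0.4281 = 0.3568 mV.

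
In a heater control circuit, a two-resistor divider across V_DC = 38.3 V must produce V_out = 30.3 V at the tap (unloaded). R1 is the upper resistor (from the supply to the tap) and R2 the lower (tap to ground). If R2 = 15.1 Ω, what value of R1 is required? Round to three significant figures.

R1 ≈ 3.99 Ω

The divider ratio is R2/(R1+R2) = 30.3/38.3 = 0.7911.
So R1 = R2 · (V_DC/V_out − 1) = 15.1 × (38.3/30.3 − 1) = 15.1 × 0.2640 = 3.987 Ω.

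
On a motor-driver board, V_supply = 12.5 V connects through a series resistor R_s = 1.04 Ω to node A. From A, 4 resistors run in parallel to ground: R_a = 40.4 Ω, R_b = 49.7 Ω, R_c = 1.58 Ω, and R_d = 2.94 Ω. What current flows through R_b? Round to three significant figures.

Equivalent of the parallel group: R_p = 0.9824 Ω.
V_A = 12.5 × 0.9824/2.022 = 6.072 V.
I(R_b) = V_A / R_b = 6.072/49.7 = 0.1222 A.
(Equivalently: I_total = 6.181 A, then current-divider fraction G_k/ΣG = 0.01977.)

I ≈ 0.122 A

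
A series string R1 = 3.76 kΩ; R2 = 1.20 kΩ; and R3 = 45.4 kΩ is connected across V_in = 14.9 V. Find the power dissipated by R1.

P ≈ 0.329 mW

Series current I = V_in/ΣR = 14.9/50.36 = 0.2959 mA.
P(R1) = I²·R1 = (0.2959)² × 3.76 = 0.3291 mW.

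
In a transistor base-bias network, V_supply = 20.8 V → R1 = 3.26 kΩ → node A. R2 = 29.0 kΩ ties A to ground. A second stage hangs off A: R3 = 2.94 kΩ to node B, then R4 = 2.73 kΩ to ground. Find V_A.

Node A sees R2 in parallel with the series input of stage 2, R3 + R4 = 5.670 kΩ.
Effective lower resistance at A: R2 ‖ 5.670 = 4.743 kΩ.
V_A = 20.8 × 4.743/(3.26 + 4.743) = 12.33 V.

V_A ≈ 12.3 V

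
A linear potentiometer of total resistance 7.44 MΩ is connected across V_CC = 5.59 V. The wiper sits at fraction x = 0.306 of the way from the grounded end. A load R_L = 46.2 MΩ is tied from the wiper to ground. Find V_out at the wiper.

Split the track: R_lower = x·R_p = 2.277 MΩ, R_upper = (1−x)·R_p = 5.163 MΩ.
R_L loads the lower segment: effective lower R = 2.170 MΩ.
Then V_out = V_CC · 2.170/(5.163 + 2.170) = 1.654 V.

V_out ≈ 1.65 V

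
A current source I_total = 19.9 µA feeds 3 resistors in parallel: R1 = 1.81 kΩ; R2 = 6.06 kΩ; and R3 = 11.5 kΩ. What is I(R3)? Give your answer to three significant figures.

I ≈ 2.15 µA

Total conductance ΣG = 1/1.81 + 1/6.06 + 1/11.5 = 0.8045 (units of 1/kΩ).
R3 takes the fraction G_k/ΣG = 0.08696/0.8045 = 0.1081, so I = 19.9 × 0.1081 = 2.151 µA.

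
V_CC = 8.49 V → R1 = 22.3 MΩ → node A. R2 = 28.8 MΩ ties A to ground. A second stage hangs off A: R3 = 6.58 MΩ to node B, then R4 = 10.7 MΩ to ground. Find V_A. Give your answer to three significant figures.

The second stage (R3 + R4 = 17.28 MΩ) loads node A in parallel with R2.
Effective lower resistance at A: R2 ‖ 17.28 = 10.80 MΩ.
So V_A = 8.49 × 0.3263 = 2.770 V.

V_A ≈ 2.77 V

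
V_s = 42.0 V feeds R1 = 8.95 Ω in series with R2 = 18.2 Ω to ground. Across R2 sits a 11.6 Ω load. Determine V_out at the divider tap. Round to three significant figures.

R2 ‖ R_L = (18.2 × 11.6)/(18.2 + 11.6) = 7.085 Ω.
Voltage divider with the loaded lower leg: V_out = 42.0 × 7.085/(8.95 + 7.085) = 42.0 × 0.4418 = 18.56 V.

V_out ≈ 18.6 V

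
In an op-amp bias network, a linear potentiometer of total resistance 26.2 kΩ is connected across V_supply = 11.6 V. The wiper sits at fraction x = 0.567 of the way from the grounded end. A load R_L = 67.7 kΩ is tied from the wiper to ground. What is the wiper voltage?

Lower segment x·R_p = 14.86 kΩ; upper segment (1−x)·R_p = 11.34 kΩ.
Lower segment in parallel with the load: 14.86 ‖ 67.7 = 12.18 kΩ.
V_out = 11.6 × 12.18/(11.34 + 12.18) = 6.007 V.

V_out ≈ 6.01 V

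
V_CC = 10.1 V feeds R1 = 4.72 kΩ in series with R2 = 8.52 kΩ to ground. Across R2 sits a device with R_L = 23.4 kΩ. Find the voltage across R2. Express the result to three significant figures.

R2 ‖ R_L = (8.52 × 23.4)/(8.52 + 23.4) = 6.246 kΩ.
Then V_out = V_CC · R2'/(R1 + R2') = 10.1 × 6.246/10.97 = 5.753 V.
(Unloaded it would be 6.50 V; the load pulls it down.)

V_out ≈ 5.75 V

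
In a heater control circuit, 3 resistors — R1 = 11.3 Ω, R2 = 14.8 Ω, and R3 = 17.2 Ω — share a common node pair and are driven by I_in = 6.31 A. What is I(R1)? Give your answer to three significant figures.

Total conductance ΣG = 1/11.3 + 1/14.8 + 1/17.2 = 0.2142 (units of 1/Ω).
R1 takes the fraction G_k/ΣG = 0.08850/0.2142 = 0.4131, so I = 6.31 × 0.4131 = 2.607 A.

I ≈ 2.61 A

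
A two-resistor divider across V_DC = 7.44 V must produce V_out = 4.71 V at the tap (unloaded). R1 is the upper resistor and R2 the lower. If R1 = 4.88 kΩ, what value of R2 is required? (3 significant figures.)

R2 ≈ 8.42 kΩ

V_out/V_DC = R2/(R1+R2) = 0.6331.
R2 = R1 · 0.6331/(1 − 0.6331) = 8.419 kΩ.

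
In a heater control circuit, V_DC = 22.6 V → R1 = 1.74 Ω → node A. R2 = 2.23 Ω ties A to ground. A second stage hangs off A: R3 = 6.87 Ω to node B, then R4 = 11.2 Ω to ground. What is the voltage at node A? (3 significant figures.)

V_A ≈ 12.0 V

Node A sees R2 in parallel with the series input of stage 2, R3 + R4 = 18.07 Ω.
Effective lower resistance at A: R2 ‖ 18.07 = 1.985 Ω.
First divider: V_A = V_DC · 1.985/(1.74 + 1.985) = 12.04 V.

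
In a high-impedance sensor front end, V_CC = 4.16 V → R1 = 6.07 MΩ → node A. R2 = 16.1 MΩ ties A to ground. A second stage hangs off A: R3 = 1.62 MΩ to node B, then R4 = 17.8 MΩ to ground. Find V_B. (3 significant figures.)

V_B ≈ 2.26 V

Node A sees R2 in parallel with the series input of stage 2, R3 + R4 = 19.42 MΩ.
Effective lower resistance at A: R2 ‖ 19.42 = 8.802 MΩ.
First divider: V_A = V_CC · 8.802/(6.07 + 8.802) = 2.462 V.
V_B = V_A × 0.9166 = 2.257 V.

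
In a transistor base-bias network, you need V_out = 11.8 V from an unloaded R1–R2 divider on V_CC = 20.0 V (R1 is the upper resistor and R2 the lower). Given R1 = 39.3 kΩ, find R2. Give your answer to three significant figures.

Required fraction k = V_out/V_CC = 0.5900.
R2 = R1 · 0.5900/(1 − 0.5900) = 56.55 kΩ.

R2 ≈ 56.6 kΩ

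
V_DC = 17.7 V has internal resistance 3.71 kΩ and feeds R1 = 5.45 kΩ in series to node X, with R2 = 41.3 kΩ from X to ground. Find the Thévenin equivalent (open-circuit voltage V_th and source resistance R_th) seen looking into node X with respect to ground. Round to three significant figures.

R1' = 3.71 + 5.45 = 9.160 kΩ (source resistance + R1).
With X open, the divider is unloaded: V_th = 17.7 × 41.3/50.46 = 14.49 V.
Zeroing V_DC shorts the top of R1' to ground, so R_th = R1' ‖ R2 = 7.497 kΩ.

V_th ≈ 14.5 V, R_th ≈ 7.50 kΩ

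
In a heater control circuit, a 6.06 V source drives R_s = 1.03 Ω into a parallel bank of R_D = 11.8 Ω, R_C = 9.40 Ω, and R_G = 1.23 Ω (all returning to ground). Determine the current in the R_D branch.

I ≈ 0.252 A

Equivalent of the parallel group: R_p = 0.9959 Ω.
Node voltage V_A = V_supply · R_p/(R_s + R_p) = 6.06 × 0.4916 = 2.979 V.
I(R_D) = V_A / R_D = 2.979/11.8 = 0.2525 A.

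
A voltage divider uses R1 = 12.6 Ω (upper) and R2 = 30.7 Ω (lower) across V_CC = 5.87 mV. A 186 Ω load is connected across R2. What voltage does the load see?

The load sits in parallel with R2, giving an effective lower resistance R2' = R2·R_L/(R2+R_L) = 26.35 Ω.
Now apply the divider: V_out = 5.87 × 0.6765 = 3.971 mV.

V_out ≈ 3.97 mV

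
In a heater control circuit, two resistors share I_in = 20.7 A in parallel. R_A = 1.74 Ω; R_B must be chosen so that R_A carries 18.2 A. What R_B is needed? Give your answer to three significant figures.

In a two-way split, I_A/I_in = R_B/(R_A + R_B).
With f = 0.8792, R_B = R_A · f/(1−f) = 1.74 × 7.280 = 12.67 Ω.

R_B ≈ 12.7 Ω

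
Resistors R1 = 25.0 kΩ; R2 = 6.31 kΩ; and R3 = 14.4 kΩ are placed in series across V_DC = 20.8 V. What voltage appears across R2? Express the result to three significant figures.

ΣR = 25.0 + 6.31 + 14.4 = 45.71 kΩ.
Voltage divider: V = V_DC · (6.310 / 45.71) = 20.8 × 0.1380 = 2.871 V.

V ≈ 2.87 V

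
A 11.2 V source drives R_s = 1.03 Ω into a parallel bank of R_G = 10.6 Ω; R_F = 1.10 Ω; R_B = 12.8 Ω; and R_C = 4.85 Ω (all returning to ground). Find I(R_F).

Parallel bank: R_p = 1/(1/10.6 + 1/1.10 + 1/12.8 + 1/4.85) = 0.7766 Ω.
V_A = 11.2 × 0.7766/1.807 = 4.814 V.
Branch current I = V_A/R_F = 4.814/1.10 = 4.377 A.
(Check via current divider: I_total = 6.200 A; share G_k/ΣG = 0.7060 → same result.)

I ≈ 4.38 A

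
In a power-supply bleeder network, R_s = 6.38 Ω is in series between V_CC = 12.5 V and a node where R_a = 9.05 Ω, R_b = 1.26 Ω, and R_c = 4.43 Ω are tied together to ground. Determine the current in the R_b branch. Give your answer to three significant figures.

I ≈ 1.21 A

Equivalent of the parallel group: R_p = 0.8850 Ω.
V_A by voltage divider: V_A = 12.5 × 0.8850/(6.38 + 0.8850) = 1.523 V.
I(R_b) = V_A / R_b = 1.523/1.26 = 1.209 A.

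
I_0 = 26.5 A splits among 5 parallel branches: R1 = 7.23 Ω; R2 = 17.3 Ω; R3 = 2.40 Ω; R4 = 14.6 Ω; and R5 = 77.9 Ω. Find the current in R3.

I ≈ 15.9 A

ΣG = 1/7.23 + 1/17.3 + 1/2.40 + 1/14.6 + 1/77.9 = 0.6941.
Current divider: I(R3) = I_0 · G_k/ΣG = 26.5 × (0.4167/0.6941) = 26.5 × 0.6003 = 15.91 A.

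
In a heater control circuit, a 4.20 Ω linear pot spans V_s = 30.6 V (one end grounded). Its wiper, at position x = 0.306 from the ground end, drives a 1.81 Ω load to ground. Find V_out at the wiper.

Lower segment x·R_p = 1.285 Ω; upper segment (1−x)·R_p = 2.915 Ω.
R_L loads the lower segment: effective lower R = 0.7516 Ω.
Then V_out = V_s · 0.7516/(2.915 + 0.7516) = 6.273 V.
(Unloaded: V_out = x·V_s = 9.36 V.)

V_out ≈ 6.27 V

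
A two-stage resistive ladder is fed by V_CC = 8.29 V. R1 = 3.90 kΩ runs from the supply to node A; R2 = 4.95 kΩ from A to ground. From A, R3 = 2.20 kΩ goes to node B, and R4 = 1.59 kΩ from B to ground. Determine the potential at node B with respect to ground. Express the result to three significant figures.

Looking into the second stage from A: R3 + R4 = 3.790 kΩ appears in parallel with R2.
R2 ‖ (R3+R4) = 2.147 kΩ.
So V_A = 8.29 × 0.3550 = 2.943 V.
Then the unloaded second divider: V_B = V_A × R4/(R3+R4) = 2.943 × 0.4195 = 1.235 V.

V_B ≈ 1.23 V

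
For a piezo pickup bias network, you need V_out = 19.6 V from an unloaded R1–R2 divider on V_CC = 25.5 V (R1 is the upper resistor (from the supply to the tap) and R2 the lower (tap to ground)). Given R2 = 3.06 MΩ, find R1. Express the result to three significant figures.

R1 ≈ 0.921 MΩ

Required fraction k = V_out/V_CC = 0.7686.
R1 = R2·(1/k − 1) = 3.06 × 0.3010 = 0.9211 MΩ.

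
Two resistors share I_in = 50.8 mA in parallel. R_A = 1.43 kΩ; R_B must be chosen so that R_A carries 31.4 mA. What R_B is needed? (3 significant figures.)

Two-branch current divider: I_A = I_in · R_B/(R_A + R_B).
31.4/50.8 = R_B/(R_A + R_B) → R_B = R_A · (0.6181)/(1 − 0.6181) = 1.43 × 1.619 = 2.315 kΩ.

R_B ≈ 2.31 kΩ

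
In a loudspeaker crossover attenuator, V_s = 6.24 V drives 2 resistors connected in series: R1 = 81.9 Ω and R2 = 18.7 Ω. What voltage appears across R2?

V ≈ 1.16 V

Total series resistance ΣR = 81.9 + 18.7 = 100.6 Ω.
Voltage divider: V = V_s · (18.70 / 100.6) = 6.24 × 0.1859 = 1.160 V.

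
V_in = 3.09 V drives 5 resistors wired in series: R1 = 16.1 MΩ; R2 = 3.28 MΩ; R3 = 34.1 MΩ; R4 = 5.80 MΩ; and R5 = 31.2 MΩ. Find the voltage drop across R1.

V ≈ 0.550 V

Total series resistance ΣR = 16.1 + 3.28 + 34.1 + 5.80 + 31.2 = 90.48 MΩ.
By the voltage-divider rule, V = 3.09 × 16.10/90.48 = 0.5498 V.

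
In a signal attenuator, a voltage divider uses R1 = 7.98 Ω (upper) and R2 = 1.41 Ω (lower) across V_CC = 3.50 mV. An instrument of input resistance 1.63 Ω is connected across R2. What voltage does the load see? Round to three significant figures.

R2 ‖ R_L = (1.41 × 1.63)/(1.41 + 1.63) = 0.7560 Ω.
Then V_out = V_CC · R2'/(R1 + R2') = 3.50 × 0.7560/8.736 = 0.3029 mV.
(Unloaded it would be 0.526 mV; the load pulls it down.)

V_out ≈ 0.303 mV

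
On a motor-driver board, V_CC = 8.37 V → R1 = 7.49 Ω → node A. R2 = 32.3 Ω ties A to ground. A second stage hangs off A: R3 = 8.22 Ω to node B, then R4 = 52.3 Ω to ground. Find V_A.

The second stage (R3 + R4 = 60.52 Ω) loads node A in parallel with R2.
R2 ‖ (R3+R4) = 21.06 Ω.
First divider: V_A = V_CC · 21.06/(7.49 + 21.06) = 6.174 V.

V_A ≈ 6.17 V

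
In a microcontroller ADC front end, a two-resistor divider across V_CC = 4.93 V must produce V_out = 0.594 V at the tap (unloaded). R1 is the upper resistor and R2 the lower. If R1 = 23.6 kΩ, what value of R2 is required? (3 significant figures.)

The divider ratio is R2/(R1+R2) = 0.594/4.93 = 0.1205.
R2 = R1 · 0.1205/(1 − 0.1205) = 3.233 kΩ.

R2 ≈ 3.23 kΩ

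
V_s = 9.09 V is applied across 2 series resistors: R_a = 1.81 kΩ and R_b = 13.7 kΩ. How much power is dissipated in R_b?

Series current I = V_s/ΣR = 9.09/15.51 = 0.5861 mA.
P = I²R = 0.3435 × 13.7 = 4.706 mW.

P ≈ 4.71 mW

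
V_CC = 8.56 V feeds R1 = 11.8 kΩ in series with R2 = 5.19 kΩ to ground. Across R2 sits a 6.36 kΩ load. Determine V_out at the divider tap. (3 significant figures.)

V_out ≈ 1.67 V

R2 ‖ R_L = (5.19 × 6.36)/(5.19 + 6.36) = 2.858 kΩ.
Then V_out = V_CC · R2'/(R1 + R2') = 8.56 × 2.858/14.66 = 1.669 V.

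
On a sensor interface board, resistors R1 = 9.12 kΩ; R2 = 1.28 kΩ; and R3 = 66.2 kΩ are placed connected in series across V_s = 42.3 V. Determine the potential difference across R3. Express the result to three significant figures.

V ≈ 36.6 V

Total series resistance ΣR = 9.12 + 1.28 + 66.2 = 76.60 kΩ.
V = V_s · R/ΣR = 42.3 × 0.8642 = 36.56 V.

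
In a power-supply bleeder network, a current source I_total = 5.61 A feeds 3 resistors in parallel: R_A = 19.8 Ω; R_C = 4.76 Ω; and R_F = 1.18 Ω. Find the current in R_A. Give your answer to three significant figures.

Conductances: ΣG = 1/19.8 + 1/4.76 + 1/1.18 = 1.108 (1/Ω).
R_A takes the fraction G_k/ΣG = 0.05051/1.108 = 0.04558, so I = 5.61 × 0.04558 = 0.2557 A.

I ≈ 0.256 A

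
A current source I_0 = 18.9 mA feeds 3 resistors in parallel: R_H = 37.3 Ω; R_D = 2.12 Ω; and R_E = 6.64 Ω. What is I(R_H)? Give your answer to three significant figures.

I ≈ 0.781 mA

ΣG = 1/37.3 + 1/2.12 + 1/6.64 = 0.6491.
Current divider: I(R_H) = I_0 · G_k/ΣG = 18.9 × (0.02681/0.6491) = 18.9 × 0.04130 = 0.7806 mA.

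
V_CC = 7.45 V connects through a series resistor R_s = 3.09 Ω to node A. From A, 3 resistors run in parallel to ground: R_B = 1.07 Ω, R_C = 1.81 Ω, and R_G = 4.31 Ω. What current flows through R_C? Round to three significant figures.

Parallel bank: R_p = 1/(1/1.07 + 1/1.81 + 1/4.31) = 0.5817 Ω.
V_A = 7.45 × 0.5817/3.672 = 1.180 V.
Branch current I = V_A/R_C = 1.180/1.81 = 0.6521 A.

I ≈ 0.652 A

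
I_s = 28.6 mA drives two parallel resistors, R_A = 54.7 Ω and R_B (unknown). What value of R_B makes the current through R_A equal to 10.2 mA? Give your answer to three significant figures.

In a two-way split, I_A/I_s = R_B/(R_A + R_B).
10.2/28.6 = R_B/(R_A + R_B) → R_B = R_A · (0.3566)/(1 − 0.3566) = 54.7 × 0.5543 = 30.32 Ω.

R_B ≈ 30.3 Ω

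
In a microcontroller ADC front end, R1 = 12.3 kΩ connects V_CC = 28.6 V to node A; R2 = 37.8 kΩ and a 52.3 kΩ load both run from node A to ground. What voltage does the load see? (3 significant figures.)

V_out ≈ 18.3 V

R2 ‖ R_L = (37.8 × 52.3)/(37.8 + 52.3) = 21.94 kΩ.
Now apply the divider: V_out = 28.6 × 0.6408 = 18.33 V.
(Unloaded it would be 21.6 V; the load pulls it down.)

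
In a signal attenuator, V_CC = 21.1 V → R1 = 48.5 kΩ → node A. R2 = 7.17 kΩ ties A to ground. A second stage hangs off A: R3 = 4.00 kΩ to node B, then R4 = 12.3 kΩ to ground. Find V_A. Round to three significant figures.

V_A ≈ 1.96 V

Looking into the second stage from A: R3 + R4 = 16.30 kΩ appears in parallel with R2.
Effective lower resistance at A: R2 ‖ 16.30 = 4.980 kΩ.
First divider: V_A = V_CC · 4.980/(48.5 + 4.980) = 1.965 V.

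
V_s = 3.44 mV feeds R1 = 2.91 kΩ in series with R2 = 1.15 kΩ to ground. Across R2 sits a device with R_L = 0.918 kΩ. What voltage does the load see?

V_out ≈ 0.513 mV

First combine the lower leg with the load: R2 ‖ R_L = 0.5105 kΩ.
Voltage divider with the loaded lower leg: V_out = 3.44 × 0.5105/(2.91 + 0.5105) = 3.44 × 0.1492 = 0.5134 mV.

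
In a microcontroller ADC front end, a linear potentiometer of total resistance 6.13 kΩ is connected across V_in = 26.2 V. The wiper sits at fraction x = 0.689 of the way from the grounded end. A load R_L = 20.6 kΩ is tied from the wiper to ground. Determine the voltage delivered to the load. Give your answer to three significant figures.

V_out ≈ 17.0 V

The pot divides into 1.906 kΩ above the wiper and 4.224 kΩ below.
R_L loads the lower segment: effective lower R = 3.505 kΩ.
Loaded-divider output: V_out = 26.2 × 0.6477 = 16.97 V.
(Unloaded: V_out = x·V_in = 18.1 V.)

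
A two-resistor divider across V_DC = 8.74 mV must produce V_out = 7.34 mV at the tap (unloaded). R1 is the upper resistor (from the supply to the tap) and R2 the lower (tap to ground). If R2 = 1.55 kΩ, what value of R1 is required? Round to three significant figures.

R1 ≈ 0.296 kΩ

The divider ratio is R2/(R1+R2) = 7.34/8.74 = 0.8398.
So R1 = R2 · (V_DC/V_out − 1) = 1.55 × (8.74/7.34 − 1) = 1.55 × 0.1907 = 0.2956 kΩ.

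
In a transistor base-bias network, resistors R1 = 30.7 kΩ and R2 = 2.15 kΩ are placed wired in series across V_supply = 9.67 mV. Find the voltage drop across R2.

V ≈ 0.633 mV

ΣR = 30.7 + 2.15 = 32.85 kΩ.
Voltage divider: V = V_supply · (2.150 / 32.85) = 9.67 × 0.06545 = 0.6329 mV.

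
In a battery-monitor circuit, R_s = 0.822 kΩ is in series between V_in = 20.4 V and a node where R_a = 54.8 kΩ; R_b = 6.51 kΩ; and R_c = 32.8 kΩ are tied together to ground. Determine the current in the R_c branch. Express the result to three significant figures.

Combine the parallel branches: R_p = (1/54.8 + 1/6.51 + 1/32.8)⁻¹ = 4.942 kΩ.
V_A = 20.4 × 4.942/5.764 = 17.49 V.
I(R_c) = V_A / R_c = 17.49/32.8 = 0.5333 mA.

I ≈ 0.533 mA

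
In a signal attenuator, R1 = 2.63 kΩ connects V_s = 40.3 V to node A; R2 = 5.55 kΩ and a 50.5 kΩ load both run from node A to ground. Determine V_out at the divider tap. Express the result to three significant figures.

V_out ≈ 26.4 V

First combine the lower leg with the load: R2 ‖ R_L = 5.000 kΩ.
Voltage divider with the loaded lower leg: V_out = 40.3 × 5.000/(2.63 + 5.000) = 40.3 × 0.6553 = 26.41 V.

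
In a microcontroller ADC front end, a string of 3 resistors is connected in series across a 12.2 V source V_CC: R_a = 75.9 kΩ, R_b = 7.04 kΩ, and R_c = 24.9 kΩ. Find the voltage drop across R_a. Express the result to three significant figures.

Series total: ΣR = 75.9 + 7.04 + 24.9 = 107.8 kΩ.
By the voltage-divider rule, V = 12.2 × 75.90/107.8 = 8.587 V.

V ≈ 8.59 V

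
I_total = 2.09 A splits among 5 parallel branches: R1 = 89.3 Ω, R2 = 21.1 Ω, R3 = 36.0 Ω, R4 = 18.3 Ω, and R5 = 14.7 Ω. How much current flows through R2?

Conductances: ΣG = 1/89.3 + 1/21.1 + 1/36.0 + 1/18.3 + 1/14.7 = 0.2090 (1/Ω).
Current divider: I(R2) = I_total · G_k/ΣG = 2.09 × (0.04739/0.2090) = 2.09 × 0.2267 = 0.4738 A.

I ≈ 0.474 A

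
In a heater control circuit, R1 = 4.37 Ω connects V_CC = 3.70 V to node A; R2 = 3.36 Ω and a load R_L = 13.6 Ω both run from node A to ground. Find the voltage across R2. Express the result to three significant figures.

The load sits in parallel with R2, giving an effective lower resistance R2' = R2·R_L/(R2+R_L) = 2.694 Ω.
Now apply the divider: V_out = 3.70 × 0.3814 = 1.411 V.

V_out ≈ 1.41 V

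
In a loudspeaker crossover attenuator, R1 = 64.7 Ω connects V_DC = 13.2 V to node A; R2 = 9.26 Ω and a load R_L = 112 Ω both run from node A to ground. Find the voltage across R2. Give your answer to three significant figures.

V_out ≈ 1.54 V

R2 ‖ R_L = (9.26 × 112)/(9.26 + 112) = 8.553 Ω.
Then V_out = V_DC · R2'/(R1 + R2') = 13.2 × 8.553/73.25 = 1.541 V.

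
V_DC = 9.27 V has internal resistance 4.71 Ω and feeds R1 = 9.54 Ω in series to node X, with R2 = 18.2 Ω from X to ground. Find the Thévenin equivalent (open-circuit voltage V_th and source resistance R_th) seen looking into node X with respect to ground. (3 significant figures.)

R1' = 4.71 + 9.54 = 14.25 Ω (source resistance + R1).
With X open, the divider is unloaded: V_th = 9.27 × 18.2/32.45 = 5.199 V.
Looking into X with the source shorted: R_th = R1'·R2/(R1'+R2) = 14.25 × 18.2/32.45 = 7.992 Ω.

V_th ≈ 5.20 V, R_th ≈ 7.99 Ω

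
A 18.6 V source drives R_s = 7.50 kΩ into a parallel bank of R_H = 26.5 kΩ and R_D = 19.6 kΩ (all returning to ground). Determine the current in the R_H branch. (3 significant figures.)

Combine the parallel branches: R_p = (1/26.5 + 1/19.6)⁻¹ = 11.27 kΩ.
Node voltage V_A = V_DC · R_p/(R_s + R_p) = 18.6 × 0.6004 = 11.17 V.
I(R_H) = V_A / R_H = 11.17/26.5 = 0.4214 mA.
(Check via current divider: I_total = 0.9911 mA; share G_k/ΣG = 0.4252 → same result.)

I ≈ 0.421 mA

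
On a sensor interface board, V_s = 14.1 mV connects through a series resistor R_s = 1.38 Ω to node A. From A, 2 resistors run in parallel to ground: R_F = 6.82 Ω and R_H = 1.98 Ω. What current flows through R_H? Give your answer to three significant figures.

Combine the parallel branches: R_p = (1/6.82 + 1/1.98)⁻¹ = 1.534 Ω.
V_A = 14.1 × 1.534/2.914 = 7.424 mV.
Branch current I = V_A/R_H = 7.424/1.98 = 3.749 mA.

I ≈ 3.75 mA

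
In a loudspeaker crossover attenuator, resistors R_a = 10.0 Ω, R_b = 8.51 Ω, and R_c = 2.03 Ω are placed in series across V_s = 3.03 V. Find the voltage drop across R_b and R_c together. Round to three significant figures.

Total series resistance ΣR = 10.0 + 8.51 + 2.03 = 20.54 Ω.
R_{R_b..R_c} = 8.51 + 2.03 = 10.54 Ω.
Voltage divider: V = V_s · (10.54 / 20.54) = 3.03 × 0.5131 = 1.555 V.

V ≈ 1.55 V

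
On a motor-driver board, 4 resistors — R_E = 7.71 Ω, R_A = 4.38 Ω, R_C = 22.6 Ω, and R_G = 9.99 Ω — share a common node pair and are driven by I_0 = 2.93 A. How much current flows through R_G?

I ≈ 0.584 A

Total conductance ΣG = 1/7.71 + 1/4.38 + 1/22.6 + 1/9.99 = 0.5024 (units of 1/Ω).
R_G takes the fraction G_k/ΣG = 0.1001/0.5024 = 0.1993, so I = 2.93 × 0.1993 = 0.5838 A.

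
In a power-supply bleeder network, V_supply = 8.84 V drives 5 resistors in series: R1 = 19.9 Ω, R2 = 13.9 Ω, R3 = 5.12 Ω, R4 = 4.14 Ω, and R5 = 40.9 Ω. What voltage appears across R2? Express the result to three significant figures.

V ≈ 1.46 V

Total series resistance ΣR = 19.9 + 13.9 + 5.12 + 4.14 + 40.9 = 83.96 Ω.
V = V_supply · R/ΣR = 8.84 × 0.1656 = 1.464 V.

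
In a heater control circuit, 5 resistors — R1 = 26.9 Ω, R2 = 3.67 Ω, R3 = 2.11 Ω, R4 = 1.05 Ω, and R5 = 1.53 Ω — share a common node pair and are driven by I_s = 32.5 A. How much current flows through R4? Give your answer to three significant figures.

I ≈ 13.0 A

Conductances: ΣG = 1/26.9 + 1/3.67 + 1/2.11 + 1/1.05 + 1/1.53 = 2.390 (1/Ω).
Current divider: I(R4) = I_s · G_k/ΣG = 32.5 × (0.9524/2.390) = 32.5 × 0.3986 = 12.95 A.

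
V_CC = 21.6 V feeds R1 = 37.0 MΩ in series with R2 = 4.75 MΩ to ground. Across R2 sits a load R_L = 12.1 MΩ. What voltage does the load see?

V_out ≈ 1.82 V

The load sits in parallel with R2, giving an effective lower resistance R2' = R2·R_L/(R2+R_L) = 3.411 MΩ.
Now apply the divider: V_out = 21.6 × 0.08441 = 1.823 V.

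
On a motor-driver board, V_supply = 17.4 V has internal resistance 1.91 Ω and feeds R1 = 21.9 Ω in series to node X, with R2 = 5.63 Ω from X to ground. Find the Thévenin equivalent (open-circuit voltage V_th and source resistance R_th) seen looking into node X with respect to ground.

R1' = 1.91 + 21.9 = 23.81 Ω (source resistance + R1).
V_th is the unloaded tap voltage: V_supply · R2/(R1'+R2) = 17.4 × 0.1912 = 3.328 V.
Zeroing V_supply shorts the top of R1' to ground, so R_th = R1' ‖ R2 = 4.553 Ω.

V_th ≈ 3.33 V, R_th ≈ 4.55 Ω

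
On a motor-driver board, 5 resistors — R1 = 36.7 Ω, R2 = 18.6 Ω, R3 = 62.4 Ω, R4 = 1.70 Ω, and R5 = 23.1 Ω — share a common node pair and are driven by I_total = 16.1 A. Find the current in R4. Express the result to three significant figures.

ΣG = 1/36.7 + 1/18.6 + 1/62.4 + 1/1.70 + 1/23.1 = 0.7286.
R4 takes the fraction G_k/ΣG = 0.5882/0.7286 = 0.8074, so I = 16.1 × 0.8074 = 13.00 A.

I ≈ 13.0 A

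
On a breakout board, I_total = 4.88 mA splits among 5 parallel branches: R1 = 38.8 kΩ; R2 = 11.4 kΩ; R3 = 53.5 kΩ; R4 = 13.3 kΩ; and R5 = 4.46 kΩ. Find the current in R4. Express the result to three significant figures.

I ≈ 0.850 mA

ΣG = 1/38.8 + 1/11.4 + 1/53.5 + 1/13.3 + 1/4.46 = 0.4316.
By the current-divider rule, I = I_total · G_k/ΣG = 4.88 × 0.1742 = 0.8502 mA.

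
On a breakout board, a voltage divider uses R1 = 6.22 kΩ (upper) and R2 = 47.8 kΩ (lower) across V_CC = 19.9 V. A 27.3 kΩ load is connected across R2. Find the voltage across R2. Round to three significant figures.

The load sits in parallel with R2, giving an effective lower resistance R2' = R2·R_L/(R2+R_L) = 17.38 kΩ.
Then V_out = V_CC · R2'/(R1 + R2') = 19.9 × 17.38/23.60 = 14.65 V.
(Unloaded it would be 17.6 V; the load pulls it down.)

V_out ≈ 14.7 V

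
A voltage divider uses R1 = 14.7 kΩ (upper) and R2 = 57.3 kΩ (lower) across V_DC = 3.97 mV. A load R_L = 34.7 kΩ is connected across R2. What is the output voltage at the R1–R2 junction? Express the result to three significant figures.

First combine the lower leg with the load: R2 ‖ R_L = 21.61 kΩ.
Voltage divider with the loaded lower leg: V_out = 3.97 × 21.61/(14.7 + 21.61) = 3.97 × 0.5952 = 2.363 mV.

V_out ≈ 2.36 mV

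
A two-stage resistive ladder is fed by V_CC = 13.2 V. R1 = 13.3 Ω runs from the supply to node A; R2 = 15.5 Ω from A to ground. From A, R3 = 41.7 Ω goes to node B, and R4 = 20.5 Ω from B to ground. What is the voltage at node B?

Looking into the second stage from A: R3 + R4 = 62.20 Ω appears in parallel with R2.
R2 ‖ (R3+R4) = 12.41 Ω.
V_A = 13.2 × 12.41/(13.3 + 12.41) = 6.371 V.
Stage 2 is unloaded, so V_B = V_A · R4/(R3+R4) = 6.371 × 20.5/62.20 = 2.100 V.

V_B ≈ 2.10 V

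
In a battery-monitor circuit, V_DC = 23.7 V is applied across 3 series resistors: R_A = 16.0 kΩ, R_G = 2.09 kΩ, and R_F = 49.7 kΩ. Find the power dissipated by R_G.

Series current I = V_DC/ΣR = 23.7/67.79 = 0.3496 mA.
V(R_G) = I·R = 0.7307 V; P = V·I = 0.7307 × 0.3496 = 0.2555 mW.

P ≈ 0.255 mW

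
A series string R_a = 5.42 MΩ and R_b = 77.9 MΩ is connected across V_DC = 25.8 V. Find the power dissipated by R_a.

P ≈ 0.520 µW

Series current I = V_DC/ΣR = 25.8/83.32 = 0.3096 µA.
P = I²R = 0.09588 × 5.42 = 0.5197 µW.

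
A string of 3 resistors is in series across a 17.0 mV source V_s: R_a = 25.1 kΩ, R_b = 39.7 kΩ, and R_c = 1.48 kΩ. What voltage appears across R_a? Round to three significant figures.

Series total: ΣR = 25.1 + 39.7 + 1.48 = 66.28 kΩ.
V = V_s · R/ΣR = 17.0 × 0.3787 = 6.438 mV.

V ≈ 6.44 mV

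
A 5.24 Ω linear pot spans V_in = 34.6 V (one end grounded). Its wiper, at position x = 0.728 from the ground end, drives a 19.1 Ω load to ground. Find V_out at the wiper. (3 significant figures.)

V_out ≈ 23.9 V

Split the track: R_lower = x·R_p = 3.815 Ω, R_upper = (1−x)·R_p = 1.425 Ω.
Lower segment in parallel with the load: 3.815 ‖ 19.1 = 3.180 Ω.
Loaded-divider output: V_out = 34.6 × 0.6905 = 23.89 V.
(Unloaded: V_out = x·V_in = 25.2 V.)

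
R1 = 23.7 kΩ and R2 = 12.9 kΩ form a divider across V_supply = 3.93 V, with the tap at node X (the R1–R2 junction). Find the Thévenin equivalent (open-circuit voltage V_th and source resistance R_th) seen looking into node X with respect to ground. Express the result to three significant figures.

V_th ≈ 1.39 V, R_th ≈ 8.35 kΩ

With X open, the divider is unloaded: V_th = 3.93 × 12.9/36.60 = 1.385 V.
Looking into X with the source shorted: R_th = R1·R2/(R1+R2) = 23.70 × 12.9/36.60 = 8.353 kΩ.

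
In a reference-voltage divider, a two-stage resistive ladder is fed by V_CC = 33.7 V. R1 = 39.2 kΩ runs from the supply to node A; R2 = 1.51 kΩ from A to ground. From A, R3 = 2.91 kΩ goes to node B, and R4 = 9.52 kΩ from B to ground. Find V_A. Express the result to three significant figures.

Looking into the second stage from A: R3 + R4 = 12.43 kΩ appears in parallel with R2.
R2 ‖ (R3+R4) = 1.346 kΩ.
So V_A = 33.7 × 0.03321 = 1.119 V.

V_A ≈ 1.12 V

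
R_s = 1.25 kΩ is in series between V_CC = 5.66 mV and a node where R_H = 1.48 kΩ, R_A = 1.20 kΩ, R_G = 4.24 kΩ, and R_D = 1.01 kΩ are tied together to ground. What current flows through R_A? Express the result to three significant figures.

I ≈ 1.07 µA

Equivalent of the parallel group: R_p = 0.3656 kΩ.
Node voltage V_A = V_CC · R_p/(R_s + R_p) = 5.66 × 0.2263 = 1.281 mV.
Branch current I = V_A/R_A = 1.281/1.20 = 1.067 µA.
(Check via current divider: I_total = 3.503 µA; share G_k/ΣG = 0.3047 → same result.)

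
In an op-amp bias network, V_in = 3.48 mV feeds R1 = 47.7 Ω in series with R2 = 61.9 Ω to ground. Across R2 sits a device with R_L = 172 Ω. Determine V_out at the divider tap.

R2 ‖ R_L = (61.9 × 172)/(61.9 + 172) = 45.52 Ω.
Now apply the divider: V_out = 3.48 × 0.4883 = 1.699 mV.
(Unloaded it would be 1.97 mV; the load pulls it down.)

V_out ≈ 1.70 mV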